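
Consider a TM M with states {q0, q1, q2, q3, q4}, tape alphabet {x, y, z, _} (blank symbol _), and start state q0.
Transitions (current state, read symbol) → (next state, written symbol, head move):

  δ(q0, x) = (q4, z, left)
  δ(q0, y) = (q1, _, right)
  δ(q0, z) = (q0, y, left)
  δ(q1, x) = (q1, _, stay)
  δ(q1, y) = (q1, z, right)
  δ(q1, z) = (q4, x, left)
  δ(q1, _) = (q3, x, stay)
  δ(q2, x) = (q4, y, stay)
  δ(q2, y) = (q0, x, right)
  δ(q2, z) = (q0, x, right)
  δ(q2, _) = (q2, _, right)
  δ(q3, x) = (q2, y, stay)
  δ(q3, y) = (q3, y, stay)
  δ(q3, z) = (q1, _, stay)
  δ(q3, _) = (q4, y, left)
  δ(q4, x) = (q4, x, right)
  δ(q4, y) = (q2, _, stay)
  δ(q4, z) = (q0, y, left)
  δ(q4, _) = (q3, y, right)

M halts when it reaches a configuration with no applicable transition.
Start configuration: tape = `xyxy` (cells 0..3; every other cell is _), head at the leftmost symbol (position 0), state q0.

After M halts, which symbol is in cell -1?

y

state=q0 head=0 tape=_[x]yxy__   (q0,x)→(q4,z,left)
state=q4 head=-1 tape=[_]zyxy__   (q4,_)→(q3,y,right)
state=q3 head=0 tape=y[z]yxy__   (q3,z)→(q1,_,stay)
state=q1 head=0 tape=y[_]yxy__   (q1,_)→(q3,x,stay)
state=q3 head=0 tape=y[x]yxy__   (q3,x)→(q2,y,stay)
state=q2 head=0 tape=y[y]yxy__   (q2,y)→(q0,x,right)
state=q0 head=1 tape=yx[y]xy__   (q0,y)→(q1,_,right)
state=q1 head=2 tape=yx_[x]y__   (q1,x)→(q1,_,stay)
state=q1 head=2 tape=yx_[_]y__   (q1,_)→(q3,x,stay)
state=q3 head=2 tape=yx_[x]y__   (q3,x)→(q2,y,stay)
state=q2 head=2 tape=yx_[y]y__   (q2,y)→(q0,x,right)
state=q0 head=3 tape=yx_x[y]__   (q0,y)→(q1,_,right)
state=q1 head=4 tape=yx_x_[_]_   (q1,_)→(q3,x,stay)
state=q3 head=4 tape=yx_x_[x]_   (q3,x)→(q2,y,stay)
state=q2 head=4 tape=yx_x_[y]_   (q2,y)→(q0,x,right)
state=q0 head=5 tape=yx_x_x[_]
Cell -1 holds y when M halts.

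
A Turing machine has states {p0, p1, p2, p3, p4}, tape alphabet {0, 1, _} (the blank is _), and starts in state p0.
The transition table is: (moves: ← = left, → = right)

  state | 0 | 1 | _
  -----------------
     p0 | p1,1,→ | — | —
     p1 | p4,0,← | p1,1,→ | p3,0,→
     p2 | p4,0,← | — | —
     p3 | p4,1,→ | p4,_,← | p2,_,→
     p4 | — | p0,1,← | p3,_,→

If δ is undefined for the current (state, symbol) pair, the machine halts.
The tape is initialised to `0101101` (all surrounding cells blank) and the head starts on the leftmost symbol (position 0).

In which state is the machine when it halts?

p0 | [0]101101   read 0 → write 1, move →, go to p1
p1 | 1[1]01101   read 1 → write 1, move →, go to p1
p1 | 11[0]1101   read 0 → write 0, move ←, go to p4
p4 | 1[1]01101   read 1 → write 1, move ←, go to p0
p0 | [1]101101
No transition is defined for (p0, 1); M halts in state p0.

p0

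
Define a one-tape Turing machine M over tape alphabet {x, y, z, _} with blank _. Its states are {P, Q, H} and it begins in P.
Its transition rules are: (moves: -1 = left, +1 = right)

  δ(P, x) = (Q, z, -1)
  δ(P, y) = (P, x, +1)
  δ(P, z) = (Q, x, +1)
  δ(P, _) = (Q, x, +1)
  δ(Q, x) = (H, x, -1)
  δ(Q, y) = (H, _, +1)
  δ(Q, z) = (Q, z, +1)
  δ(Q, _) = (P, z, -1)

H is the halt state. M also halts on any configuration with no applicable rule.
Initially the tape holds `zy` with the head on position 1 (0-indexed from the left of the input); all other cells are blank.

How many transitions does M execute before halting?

5

P | z[y]__   read y → write x, move +1, go to P
P | zx[_]_   read _ → write x, move +1, go to Q
Q | zxx[_]   read _ → write z, move -1, go to P
P | zx[x]z   read x → write z, move -1, go to Q
Q | z[x]zz   read x → write x, move -1, go to H
H | [z]xzz
M halts after 5 transitions.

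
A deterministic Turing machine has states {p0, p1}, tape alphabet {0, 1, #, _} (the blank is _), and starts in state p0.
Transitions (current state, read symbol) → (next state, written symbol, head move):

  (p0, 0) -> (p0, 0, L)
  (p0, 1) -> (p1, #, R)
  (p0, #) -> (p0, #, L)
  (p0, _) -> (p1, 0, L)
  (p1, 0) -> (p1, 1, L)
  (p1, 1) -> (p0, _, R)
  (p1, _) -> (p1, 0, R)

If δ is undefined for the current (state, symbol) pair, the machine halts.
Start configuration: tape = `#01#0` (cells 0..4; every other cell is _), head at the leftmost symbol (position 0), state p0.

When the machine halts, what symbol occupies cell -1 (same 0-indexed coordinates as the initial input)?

p0 | ___[#]01#0   read # → write #, move L, go to p0
p0 | __[_]#01#0   read _ → write 0, move L, go to p1
p1 | _[_]0#01#0   read _ → write 0, move R, go to p1
p1 | _0[0]#01#0   read 0 → write 1, move L, go to p1
p1 | _[0]1#01#0   read 0 → write 1, move L, go to p1
p1 | [_]11#01#0   read _ → write 0, move R, go to p1
p1 | 0[1]1#01#0   read 1 → write _, move R, go to p0
p0 | 0_[1]#01#0   read 1 → write #, move R, go to p1
p1 | 0_#[#]01#0
Cell -1 holds # when M halts.

#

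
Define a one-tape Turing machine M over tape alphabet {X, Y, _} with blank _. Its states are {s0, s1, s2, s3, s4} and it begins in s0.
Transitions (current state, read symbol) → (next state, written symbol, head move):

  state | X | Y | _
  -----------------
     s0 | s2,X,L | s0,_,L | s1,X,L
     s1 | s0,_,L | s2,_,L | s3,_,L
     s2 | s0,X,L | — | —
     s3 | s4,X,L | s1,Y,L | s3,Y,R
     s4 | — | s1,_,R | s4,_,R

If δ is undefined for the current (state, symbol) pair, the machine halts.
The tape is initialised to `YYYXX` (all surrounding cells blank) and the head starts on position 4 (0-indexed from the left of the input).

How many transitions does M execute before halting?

s0 | ____YYYX[X]   read X → write X, move L, go to s2
s2 | ____YYY[X]X   read X → write X, move L, go to s0
s0 | ____YY[Y]XX   read Y → write _, move L, go to s0
s0 | ____Y[Y]_XX   read Y → write _, move L, go to s0
s0 | ____[Y]__XX   read Y → write _, move L, go to s0
s0 | ___[_]___XX   read _ → write X, move L, go to s1
s1 | __[_]X___XX   read _ → write _, move L, go to s3
s3 | _[_]_X___XX   read _ → write Y, move R, go to s3
s3 | _Y[_]X___XX   read _ → write Y, move R, go to s3
s3 | _YY[X]___XX   read X → write X, move L, go to s4
s4 | _Y[Y]X___XX   read Y → write _, move R, go to s1
s1 | _Y_[X]___XX   read X → write _, move L, go to s0
s0 | _Y[_]____XX   read _ → write X, move L, go to s1
s1 | _[Y]X____XX   read Y → write _, move L, go to s2
s2 | [_]_X____XX
M halts after 14 transitions.

14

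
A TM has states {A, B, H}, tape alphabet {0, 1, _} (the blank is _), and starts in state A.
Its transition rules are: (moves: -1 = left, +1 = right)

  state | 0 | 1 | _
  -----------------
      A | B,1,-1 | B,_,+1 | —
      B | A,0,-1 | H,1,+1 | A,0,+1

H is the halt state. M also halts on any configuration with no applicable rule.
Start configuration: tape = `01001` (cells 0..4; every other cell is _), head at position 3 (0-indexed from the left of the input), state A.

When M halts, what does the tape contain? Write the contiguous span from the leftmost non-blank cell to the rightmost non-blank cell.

state=A head=3 tape=010[0]1   (A,0)→(B,1,-1)
state=B head=2 tape=01[0]11   (B,0)→(A,0,-1)
state=A head=1 tape=0[1]011   (A,1)→(B,_,+1)
state=B head=2 tape=0_[0]11   (B,0)→(A,0,-1)
state=A head=1 tape=0[_]011
The non-blank tape span at halt is 0_011.

0_011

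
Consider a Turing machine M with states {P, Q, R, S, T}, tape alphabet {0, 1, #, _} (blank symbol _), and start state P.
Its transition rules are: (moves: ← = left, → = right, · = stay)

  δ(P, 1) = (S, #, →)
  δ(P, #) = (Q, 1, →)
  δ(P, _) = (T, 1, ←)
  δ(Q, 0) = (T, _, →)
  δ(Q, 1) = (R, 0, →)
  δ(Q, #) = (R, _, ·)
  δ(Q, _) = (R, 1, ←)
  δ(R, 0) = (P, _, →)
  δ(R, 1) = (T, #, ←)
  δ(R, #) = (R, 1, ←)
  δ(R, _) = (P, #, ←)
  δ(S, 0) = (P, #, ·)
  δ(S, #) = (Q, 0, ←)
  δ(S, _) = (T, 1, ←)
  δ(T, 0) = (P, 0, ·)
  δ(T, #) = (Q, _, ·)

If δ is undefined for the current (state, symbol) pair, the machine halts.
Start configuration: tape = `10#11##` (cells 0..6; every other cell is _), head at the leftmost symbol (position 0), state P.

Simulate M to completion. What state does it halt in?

T

P | __[1]0#11##   read 1 → write #, move →, go to S
S | __#[0]#11##   read 0 → write #, move ·, go to P
P | __#[#]#11##   read # → write 1, move →, go to Q
Q | __#1[#]11##   read # → write _, move ·, go to R
R | __#1[_]11##   read _ → write #, move ←, go to P
P | __#[1]#11##   read 1 → write #, move →, go to S
S | __##[#]11##   read # → write 0, move ←, go to Q
Q | __#[#]011##   read # → write _, move ·, go to R
R | __#[_]011##   read _ → write #, move ←, go to P
P | __[#]#011##   read # → write 1, move →, go to Q
Q | __1[#]011##   read # → write _, move ·, go to R
R | __1[_]011##   read _ → write #, move ←, go to P
P | __[1]#011##   read 1 → write #, move →, go to S
S | __#[#]011##   read # → write 0, move ←, go to Q
Q | __[#]0011##   read # → write _, move ·, go to R
R | __[_]0011##   read _ → write #, move ←, go to P
P | _[_]#0011##   read _ → write 1, move ←, go to T
T | [_]1#0011##
No transition is defined for (T, _); M halts in state T.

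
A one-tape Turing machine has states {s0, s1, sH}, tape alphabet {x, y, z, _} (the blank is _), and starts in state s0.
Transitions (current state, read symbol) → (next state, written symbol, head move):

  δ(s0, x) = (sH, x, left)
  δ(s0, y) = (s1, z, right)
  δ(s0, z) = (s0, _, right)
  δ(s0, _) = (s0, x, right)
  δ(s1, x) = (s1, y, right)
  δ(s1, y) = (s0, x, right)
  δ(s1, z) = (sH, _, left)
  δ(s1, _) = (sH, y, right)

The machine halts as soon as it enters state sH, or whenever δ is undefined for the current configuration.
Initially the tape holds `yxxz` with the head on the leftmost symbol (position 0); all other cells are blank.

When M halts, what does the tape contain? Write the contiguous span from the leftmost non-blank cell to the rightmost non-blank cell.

zyy

s0 | [y]xxz   read y → write z, move right, go to s1
s1 | z[x]xz   read x → write y, move right, go to s1
s1 | zy[x]z   read x → write y, move right, go to s1
s1 | zyy[z]   read z → write _, move left, go to sH
sH | zy[y]_
The non-blank tape span at halt is zyy.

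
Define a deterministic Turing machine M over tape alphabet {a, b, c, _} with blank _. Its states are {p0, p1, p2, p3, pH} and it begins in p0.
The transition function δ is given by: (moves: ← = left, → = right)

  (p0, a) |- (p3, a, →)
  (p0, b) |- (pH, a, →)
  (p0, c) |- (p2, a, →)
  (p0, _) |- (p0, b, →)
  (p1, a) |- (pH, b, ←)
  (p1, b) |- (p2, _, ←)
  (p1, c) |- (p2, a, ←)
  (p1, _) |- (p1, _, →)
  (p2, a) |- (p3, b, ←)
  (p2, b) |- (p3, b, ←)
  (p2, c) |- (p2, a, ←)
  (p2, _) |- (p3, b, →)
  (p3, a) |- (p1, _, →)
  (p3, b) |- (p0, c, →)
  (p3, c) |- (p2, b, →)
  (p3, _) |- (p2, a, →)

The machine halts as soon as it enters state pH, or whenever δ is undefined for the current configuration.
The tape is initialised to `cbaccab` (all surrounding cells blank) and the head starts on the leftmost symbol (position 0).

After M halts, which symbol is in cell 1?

c

p0 | [c]baccab   read c → write a, move →, go to p2
p2 | a[b]accab   read b → write b, move ←, go to p3
p3 | [a]baccab   read a → write _, move →, go to p1
p1 | _[b]accab   read b → write _, move ←, go to p2
p2 | [_]_accab   read _ → write b, move →, go to p3
p3 | b[_]accab   read _ → write a, move →, go to p2
p2 | ba[a]ccab   read a → write b, move ←, go to p3
p3 | b[a]bccab   read a → write _, move →, go to p1
p1 | b_[b]ccab   read b → write _, move ←, go to p2
p2 | b[_]_ccab   read _ → write b, move →, go to p3
p3 | bb[_]ccab   read _ → write a, move →, go to p2
p2 | bba[c]cab   read c → write a, move ←, go to p2
p2 | bb[a]acab   read a → write b, move ←, go to p3
p3 | b[b]bacab   read b → write c, move →, go to p0
p0 | bc[b]acab   read b → write a, move →, go to pH
pH | bca[a]cab
Cell 1 holds c when M halts.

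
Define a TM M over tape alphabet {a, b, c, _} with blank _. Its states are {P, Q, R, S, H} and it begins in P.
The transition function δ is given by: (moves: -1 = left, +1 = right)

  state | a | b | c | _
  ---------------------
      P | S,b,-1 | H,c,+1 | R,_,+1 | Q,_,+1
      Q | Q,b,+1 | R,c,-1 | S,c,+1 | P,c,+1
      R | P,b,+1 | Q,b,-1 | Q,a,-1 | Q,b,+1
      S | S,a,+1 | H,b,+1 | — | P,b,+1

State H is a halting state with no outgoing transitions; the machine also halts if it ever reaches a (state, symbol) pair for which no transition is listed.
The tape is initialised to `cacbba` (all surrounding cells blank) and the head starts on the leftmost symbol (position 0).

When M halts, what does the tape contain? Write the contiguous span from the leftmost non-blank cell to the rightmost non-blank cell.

bccba

P | [c]acbba   read c → write _, move +1, go to R
R | _[a]cbba   read a → write b, move +1, go to P
P | _b[c]bba   read c → write _, move +1, go to R
R | _b_[b]ba   read b → write b, move -1, go to Q
Q | _b[_]bba   read _ → write c, move +1, go to P
P | _bc[b]ba   read b → write c, move +1, go to H
H | _bcc[b]a
The non-blank tape span at halt is bccba.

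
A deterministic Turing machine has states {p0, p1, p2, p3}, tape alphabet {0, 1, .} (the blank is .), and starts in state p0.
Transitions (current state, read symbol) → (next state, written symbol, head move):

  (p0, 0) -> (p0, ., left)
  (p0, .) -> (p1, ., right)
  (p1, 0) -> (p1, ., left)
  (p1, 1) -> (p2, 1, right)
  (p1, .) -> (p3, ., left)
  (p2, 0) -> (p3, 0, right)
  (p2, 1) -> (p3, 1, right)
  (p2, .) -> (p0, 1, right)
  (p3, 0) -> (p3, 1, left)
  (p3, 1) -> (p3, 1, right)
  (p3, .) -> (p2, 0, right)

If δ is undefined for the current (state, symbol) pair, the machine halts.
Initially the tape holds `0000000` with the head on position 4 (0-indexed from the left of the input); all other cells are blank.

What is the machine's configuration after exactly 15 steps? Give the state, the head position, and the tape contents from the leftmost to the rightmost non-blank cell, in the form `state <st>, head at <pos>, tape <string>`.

state p3, head at 3, tape 0101..00

state=p0 head=4 tape=.0000[0]00   (p0,0)→(p0,.,left)
state=p0 head=3 tape=.000[0].00   (p0,0)→(p0,.,left)
state=p0 head=2 tape=.00[0]..00   (p0,0)→(p0,.,left)
state=p0 head=1 tape=.0[0]...00   (p0,0)→(p0,.,left)
state=p0 head=0 tape=.[0]....00   (p0,0)→(p0,.,left)
state=p0 head=-1 tape=[.].....00   (p0,.)→(p1,.,right)
state=p1 head=0 tape=.[.]....00   (p1,.)→(p3,.,left)
state=p3 head=-1 tape=[.].....00   (p3,.)→(p2,0,right)
state=p2 head=0 tape=0[.]....00   (p2,.)→(p0,1,right)
state=p0 head=1 tape=01[.]...00   (p0,.)→(p1,.,right)
state=p1 head=2 tape=01.[.]..00   (p1,.)→(p3,.,left)
state=p3 head=1 tape=01[.]...00   (p3,.)→(p2,0,right)
state=p2 head=2 tape=010[.]..00   (p2,.)→(p0,1,right)
state=p0 head=3 tape=0101[.].00   (p0,.)→(p1,.,right)
state=p1 head=4 tape=0101.[.]00   (p1,.)→(p3,.,left)
state=p3 head=3 tape=0101[.].00
After 15 steps: state p3, head at 3, tape 0101..00.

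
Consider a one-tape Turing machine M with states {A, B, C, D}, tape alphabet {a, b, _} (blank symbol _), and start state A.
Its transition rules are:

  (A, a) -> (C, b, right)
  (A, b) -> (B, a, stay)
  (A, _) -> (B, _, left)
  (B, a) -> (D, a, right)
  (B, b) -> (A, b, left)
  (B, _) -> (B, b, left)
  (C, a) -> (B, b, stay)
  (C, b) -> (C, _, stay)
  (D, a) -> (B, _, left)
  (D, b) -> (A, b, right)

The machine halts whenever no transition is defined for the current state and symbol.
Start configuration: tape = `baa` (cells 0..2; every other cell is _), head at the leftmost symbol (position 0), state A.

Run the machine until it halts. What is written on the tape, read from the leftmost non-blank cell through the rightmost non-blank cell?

a_a

state=A head=0 tape=[b]aa   (A,b)→(B,a,stay)
state=B head=0 tape=[a]aa   (B,a)→(D,a,right)
state=D head=1 tape=a[a]a   (D,a)→(B,_,left)
state=B head=0 tape=[a]_a   (B,a)→(D,a,right)
state=D head=1 tape=a[_]a
The non-blank tape span at halt is a_a.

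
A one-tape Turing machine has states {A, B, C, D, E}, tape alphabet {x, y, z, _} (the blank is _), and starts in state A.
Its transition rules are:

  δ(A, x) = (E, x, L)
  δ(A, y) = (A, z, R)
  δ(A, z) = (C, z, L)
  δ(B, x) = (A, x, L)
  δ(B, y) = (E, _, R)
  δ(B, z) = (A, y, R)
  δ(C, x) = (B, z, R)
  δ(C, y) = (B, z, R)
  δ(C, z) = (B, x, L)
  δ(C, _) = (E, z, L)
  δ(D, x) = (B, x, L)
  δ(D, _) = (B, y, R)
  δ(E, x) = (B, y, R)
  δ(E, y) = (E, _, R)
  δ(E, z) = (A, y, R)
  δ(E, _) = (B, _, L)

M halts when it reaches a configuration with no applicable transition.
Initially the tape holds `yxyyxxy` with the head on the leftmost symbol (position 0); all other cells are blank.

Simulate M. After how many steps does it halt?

A | [y]xyyxxy_   read y → write z, move R, go to A
A | z[x]yyxxy_   read x → write x, move L, go to E
E | [z]xyyxxy_   read z → write y, move R, go to A
A | y[x]yyxxy_   read x → write x, move L, go to E
E | [y]xyyxxy_   read y → write _, move R, go to E
E | _[x]yyxxy_   read x → write y, move R, go to B
B | _y[y]yxxy_   read y → write _, move R, go to E
E | _y_[y]xxy_   read y → write _, move R, go to E
E | _y__[x]xy_   read x → write y, move R, go to B
B | _y__y[x]y_   read x → write x, move L, go to A
A | _y__[y]xy_   read y → write z, move R, go to A
A | _y__z[x]y_   read x → write x, move L, go to E
E | _y__[z]xy_   read z → write y, move R, go to A
A | _y__y[x]y_   read x → write x, move L, go to E
E | _y__[y]xy_   read y → write _, move R, go to E
E | _y___[x]y_   read x → write y, move R, go to B
B | _y___y[y]_   read y → write _, move R, go to E
E | _y___y_[_]   read _ → write _, move L, go to B
B | _y___y[_]_
M halts after 18 transitions.

18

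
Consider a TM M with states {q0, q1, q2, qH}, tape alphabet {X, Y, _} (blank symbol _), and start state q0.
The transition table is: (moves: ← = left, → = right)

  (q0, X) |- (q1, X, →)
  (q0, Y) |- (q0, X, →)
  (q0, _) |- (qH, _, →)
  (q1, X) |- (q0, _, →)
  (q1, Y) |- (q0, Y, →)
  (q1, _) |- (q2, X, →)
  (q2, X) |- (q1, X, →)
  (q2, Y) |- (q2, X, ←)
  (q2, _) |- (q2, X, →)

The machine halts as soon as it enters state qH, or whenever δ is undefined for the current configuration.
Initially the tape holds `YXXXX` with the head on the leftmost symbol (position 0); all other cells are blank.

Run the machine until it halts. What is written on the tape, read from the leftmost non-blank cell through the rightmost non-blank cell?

XX_X

q0 | [Y]XXXX__   read Y → write X, move →, go to q0
q0 | X[X]XXX__   read X → write X, move →, go to q1
q1 | XX[X]XX__   read X → write _, move →, go to q0
q0 | XX_[X]X__   read X → write X, move →, go to q1
q1 | XX_X[X]__   read X → write _, move →, go to q0
q0 | XX_X_[_]_   read _ → write _, move →, go to qH
qH | XX_X__[_]
The non-blank tape span at halt is XX_X.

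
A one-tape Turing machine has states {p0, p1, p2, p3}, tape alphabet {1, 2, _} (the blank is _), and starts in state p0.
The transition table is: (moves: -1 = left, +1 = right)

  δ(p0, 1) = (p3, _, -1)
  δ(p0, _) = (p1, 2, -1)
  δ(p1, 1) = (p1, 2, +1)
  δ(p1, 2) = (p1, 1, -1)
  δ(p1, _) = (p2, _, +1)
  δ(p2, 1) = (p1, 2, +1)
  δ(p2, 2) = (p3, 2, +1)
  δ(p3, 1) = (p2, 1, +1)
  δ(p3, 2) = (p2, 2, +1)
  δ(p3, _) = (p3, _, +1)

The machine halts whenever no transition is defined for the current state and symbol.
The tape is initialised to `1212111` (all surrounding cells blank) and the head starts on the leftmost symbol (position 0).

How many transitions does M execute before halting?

16

state=p0 head=0 tape=_[1]212111__   (p0,1)→(p3,_,-1)
state=p3 head=-1 tape=[_]_212111__   (p3,_)→(p3,_,+1)
state=p3 head=0 tape=_[_]212111__   (p3,_)→(p3,_,+1)
state=p3 head=1 tape=__[2]12111__   (p3,2)→(p2,2,+1)
state=p2 head=2 tape=__2[1]2111__   (p2,1)→(p1,2,+1)
state=p1 head=3 tape=__22[2]111__   (p1,2)→(p1,1,-1)
state=p1 head=2 tape=__2[2]1111__   (p1,2)→(p1,1,-1)
state=p1 head=1 tape=__[2]11111__   (p1,2)→(p1,1,-1)
state=p1 head=0 tape=_[_]111111__   (p1,_)→(p2,_,+1)
state=p2 head=1 tape=__[1]11111__   (p2,1)→(p1,2,+1)
state=p1 head=2 tape=__2[1]1111__   (p1,1)→(p1,2,+1)
state=p1 head=3 tape=__22[1]111__   (p1,1)→(p1,2,+1)
state=p1 head=4 tape=__222[1]11__   (p1,1)→(p1,2,+1)
state=p1 head=5 tape=__2222[1]1__   (p1,1)→(p1,2,+1)
state=p1 head=6 tape=__22222[1]__   (p1,1)→(p1,2,+1)
state=p1 head=7 tape=__222222[_]_   (p1,_)→(p2,_,+1)
state=p2 head=8 tape=__222222_[_]
M halts after 16 transitions.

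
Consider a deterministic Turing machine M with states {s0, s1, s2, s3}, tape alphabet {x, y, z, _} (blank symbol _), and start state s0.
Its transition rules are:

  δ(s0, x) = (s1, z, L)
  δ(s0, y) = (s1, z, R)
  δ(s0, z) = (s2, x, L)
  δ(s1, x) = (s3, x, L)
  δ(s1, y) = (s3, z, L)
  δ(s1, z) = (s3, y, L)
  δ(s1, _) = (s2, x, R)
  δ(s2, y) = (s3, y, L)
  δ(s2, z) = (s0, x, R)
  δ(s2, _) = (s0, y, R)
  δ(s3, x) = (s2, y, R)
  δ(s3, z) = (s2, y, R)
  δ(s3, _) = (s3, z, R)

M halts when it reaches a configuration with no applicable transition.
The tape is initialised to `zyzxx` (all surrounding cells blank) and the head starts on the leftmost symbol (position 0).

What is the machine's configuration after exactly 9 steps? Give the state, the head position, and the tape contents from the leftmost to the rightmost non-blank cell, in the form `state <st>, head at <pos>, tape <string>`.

state=s0 head=0 tape=__[z]yzxx   (s0,z)→(s2,x,L)
state=s2 head=-1 tape=_[_]xyzxx   (s2,_)→(s0,y,R)
state=s0 head=0 tape=_y[x]yzxx   (s0,x)→(s1,z,L)
state=s1 head=-1 tape=_[y]zyzxx   (s1,y)→(s3,z,L)
state=s3 head=-2 tape=[_]zzyzxx   (s3,_)→(s3,z,R)
state=s3 head=-1 tape=z[z]zyzxx   (s3,z)→(s2,y,R)
state=s2 head=0 tape=zy[z]yzxx   (s2,z)→(s0,x,R)
state=s0 head=1 tape=zyx[y]zxx   (s0,y)→(s1,z,R)
state=s1 head=2 tape=zyxz[z]xx   (s1,z)→(s3,y,L)
state=s3 head=1 tape=zyx[z]yxx
After 9 steps: state s3, head at 1, tape zyxzyxx.

state s3, head at 1, tape zyxzyxx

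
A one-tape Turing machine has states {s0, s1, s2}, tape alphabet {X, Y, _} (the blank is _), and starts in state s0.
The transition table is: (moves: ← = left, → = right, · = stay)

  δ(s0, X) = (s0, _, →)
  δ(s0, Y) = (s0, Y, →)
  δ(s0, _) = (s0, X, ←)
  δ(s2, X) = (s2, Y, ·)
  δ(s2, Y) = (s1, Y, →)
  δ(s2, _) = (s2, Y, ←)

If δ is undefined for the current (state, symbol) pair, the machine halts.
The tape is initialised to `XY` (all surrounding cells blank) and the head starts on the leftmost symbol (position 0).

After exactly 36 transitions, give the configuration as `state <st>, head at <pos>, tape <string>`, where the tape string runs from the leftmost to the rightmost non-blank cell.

s0 | [X]Y_____   read X → write _, move →, go to s0
s0 | _[Y]_____   read Y → write Y, move →, go to s0
s0 | _Y[_]____   read _ → write X, move ←, go to s0
s0 | _[Y]X____   read Y → write Y, move →, go to s0
s0 | _Y[X]____   read X → write _, move →, go to s0
s0 | _Y_[_]___   read _ → write X, move ←, go to s0
s0 | _Y[_]X___   read _ → write X, move ←, go to s0
s0 | _[Y]XX___   read Y → write Y, move →, go to s0
s0 | _Y[X]X___   read X → write _, move →, go to s0
s0 | _Y_[X]___   read X → write _, move →, go to s0
s0 | _Y__[_]__   read _ → write X, move ←, go to s0
s0 | _Y_[_]X__   read _ → write X, move ←, go to s0
s0 | _Y[_]XX__   read _ → write X, move ←, go to s0
s0 | _[Y]XXX__   read Y → write Y, move →, go to s0
s0 | _Y[X]XX__   read X → write _, move →, go to s0
s0 | _Y_[X]X__   read X → write _, move →, go to s0
s0 | _Y__[X]__   read X → write _, move →, go to s0
s0 | _Y___[_]_   read _ → write X, move ←, go to s0
s0 | _Y__[_]X_   read _ → write X, move ←, go to s0
s0 | _Y_[_]XX_   read _ → write X, move ←, go to s0
s0 | _Y[_]XXX_   read _ → write X, move ←, go to s0
s0 | _[Y]XXXX_   read Y → write Y, move →, go to s0
s0 | _Y[X]XXX_   read X → write _, move →, go to s0
s0 | _Y_[X]XX_   read X → write _, move →, go to s0
s0 | _Y__[X]X_   read X → write _, move →, go to s0
s0 | _Y___[X]_   read X → write _, move →, go to s0
s0 | _Y____[_]   read _ → write X, move ←, go to s0
s0 | _Y___[_]X   read _ → write X, move ←, go to s0
s0 | _Y__[_]XX   read _ → write X, move ←, go to s0
s0 | _Y_[_]XXX   read _ → write X, move ←, go to s0
s0 | _Y[_]XXXX   read _ → write X, move ←, go to s0
s0 | _[Y]XXXXX   read Y → write Y, move →, go to s0
s0 | _Y[X]XXXX   read X → write _, move →, go to s0
s0 | _Y_[X]XXX   read X → write _, move →, go to s0
s0 | _Y__[X]XX   read X → write _, move →, go to s0
s0 | _Y___[X]X   read X → write _, move →, go to s0
s0 | _Y____[X]
After 36 steps: state s0, head at 6, tape Y____X.

state s0, head at 6, tape Y____X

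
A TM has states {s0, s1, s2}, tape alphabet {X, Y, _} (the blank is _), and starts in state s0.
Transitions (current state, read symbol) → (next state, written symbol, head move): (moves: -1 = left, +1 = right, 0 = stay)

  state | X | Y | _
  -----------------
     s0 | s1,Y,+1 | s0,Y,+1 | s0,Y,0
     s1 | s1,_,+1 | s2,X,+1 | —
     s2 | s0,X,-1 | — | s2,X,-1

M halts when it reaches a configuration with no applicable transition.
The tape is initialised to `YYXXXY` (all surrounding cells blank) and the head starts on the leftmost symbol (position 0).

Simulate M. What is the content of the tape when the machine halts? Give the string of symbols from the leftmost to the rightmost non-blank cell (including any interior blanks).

state=s0 head=0 tape=[Y]YXXXY__   (s0,Y)→(s0,Y,+1)
state=s0 head=1 tape=Y[Y]XXXY__   (s0,Y)→(s0,Y,+1)
state=s0 head=2 tape=YY[X]XXY__   (s0,X)→(s1,Y,+1)
state=s1 head=3 tape=YYY[X]XY__   (s1,X)→(s1,_,+1)
state=s1 head=4 tape=YYY_[X]Y__   (s1,X)→(s1,_,+1)
state=s1 head=5 tape=YYY__[Y]__   (s1,Y)→(s2,X,+1)
state=s2 head=6 tape=YYY__X[_]_   (s2,_)→(s2,X,-1)
state=s2 head=5 tape=YYY__[X]X_   (s2,X)→(s0,X,-1)
state=s0 head=4 tape=YYY_[_]XX_   (s0,_)→(s0,Y,0)
state=s0 head=4 tape=YYY_[Y]XX_   (s0,Y)→(s0,Y,+1)
state=s0 head=5 tape=YYY_Y[X]X_   (s0,X)→(s1,Y,+1)
state=s1 head=6 tape=YYY_YY[X]_   (s1,X)→(s1,_,+1)
state=s1 head=7 tape=YYY_YY_[_]
The non-blank tape span at halt is YYY_YY.

YYY_YY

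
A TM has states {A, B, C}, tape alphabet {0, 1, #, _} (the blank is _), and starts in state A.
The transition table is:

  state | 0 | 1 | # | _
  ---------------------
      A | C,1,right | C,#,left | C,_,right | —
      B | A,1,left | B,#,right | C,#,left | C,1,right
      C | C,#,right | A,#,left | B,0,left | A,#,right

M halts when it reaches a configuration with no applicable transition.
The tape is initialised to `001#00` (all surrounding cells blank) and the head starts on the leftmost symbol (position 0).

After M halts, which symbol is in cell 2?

0

state=A head=0 tape=__[0]01#00   (A,0)→(C,1,right)
state=C head=1 tape=__1[0]1#00   (C,0)→(C,#,right)
state=C head=2 tape=__1#[1]#00   (C,1)→(A,#,left)
state=A head=1 tape=__1[#]##00   (A,#)→(C,_,right)
state=C head=2 tape=__1_[#]#00   (C,#)→(B,0,left)
state=B head=1 tape=__1[_]0#00   (B,_)→(C,1,right)
state=C head=2 tape=__11[0]#00   (C,0)→(C,#,right)
state=C head=3 tape=__11#[#]00   (C,#)→(B,0,left)
state=B head=2 tape=__11[#]000   (B,#)→(C,#,left)
state=C head=1 tape=__1[1]#000   (C,1)→(A,#,left)
state=A head=0 tape=__[1]##000   (A,1)→(C,#,left)
state=C head=-1 tape=_[_]###000   (C,_)→(A,#,right)
state=A head=0 tape=_#[#]##000   (A,#)→(C,_,right)
state=C head=1 tape=_#_[#]#000   (C,#)→(B,0,left)
state=B head=0 tape=_#[_]0#000   (B,_)→(C,1,right)
state=C head=1 tape=_#1[0]#000   (C,0)→(C,#,right)
state=C head=2 tape=_#1#[#]000   (C,#)→(B,0,left)
state=B head=1 tape=_#1[#]0000   (B,#)→(C,#,left)
state=C head=0 tape=_#[1]#0000   (C,1)→(A,#,left)
state=A head=-1 tape=_[#]##0000   (A,#)→(C,_,right)
state=C head=0 tape=__[#]#0000   (C,#)→(B,0,left)
state=B head=-1 tape=_[_]0#0000   (B,_)→(C,1,right)
state=C head=0 tape=_1[0]#0000   (C,0)→(C,#,right)
state=C head=1 tape=_1#[#]0000   (C,#)→(B,0,left)
state=B head=0 tape=_1[#]00000   (B,#)→(C,#,left)
state=C head=-1 tape=_[1]#00000   (C,1)→(A,#,left)
state=A head=-2 tape=[_]##00000
Cell 2 holds 0 when M halts.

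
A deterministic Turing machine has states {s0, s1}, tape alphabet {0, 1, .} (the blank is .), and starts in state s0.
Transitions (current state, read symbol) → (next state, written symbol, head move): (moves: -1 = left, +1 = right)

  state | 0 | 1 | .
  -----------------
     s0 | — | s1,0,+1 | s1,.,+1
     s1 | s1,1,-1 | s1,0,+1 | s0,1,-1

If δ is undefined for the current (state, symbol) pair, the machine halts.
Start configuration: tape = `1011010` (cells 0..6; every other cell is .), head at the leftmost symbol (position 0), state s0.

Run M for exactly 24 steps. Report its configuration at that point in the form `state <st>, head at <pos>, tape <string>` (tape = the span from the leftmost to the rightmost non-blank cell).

s0 | ...[1]011010   read 1 → write 0, move +1, go to s1
s1 | ...0[0]11010   read 0 → write 1, move -1, go to s1
s1 | ...[0]111010   read 0 → write 1, move -1, go to s1
s1 | ..[.]1111010   read . → write 1, move -1, go to s0
s0 | .[.]11111010   read . → write ., move +1, go to s1
s1 | ..[1]1111010   read 1 → write 0, move +1, go to s1
s1 | ..0[1]111010   read 1 → write 0, move +1, go to s1
s1 | ..00[1]11010   read 1 → write 0, move +1, go to s1
s1 | ..000[1]1010   read 1 → write 0, move +1, go to s1
s1 | ..0000[1]010   read 1 → write 0, move +1, go to s1
s1 | ..00000[0]10   read 0 → write 1, move -1, go to s1
s1 | ..0000[0]110   read 0 → write 1, move -1, go to s1
s1 | ..000[0]1110   read 0 → write 1, move -1, go to s1
s1 | ..00[0]11110   read 0 → write 1, move -1, go to s1
s1 | ..0[0]111110   read 0 → write 1, move -1, go to s1
s1 | ..[0]1111110   read 0 → write 1, move -1, go to s1
s1 | .[.]11111110   read . → write 1, move -1, go to s0
s0 | [.]111111110   read . → write ., move +1, go to s1
s1 | .[1]11111110   read 1 → write 0, move +1, go to s1
s1 | .0[1]1111110   read 1 → write 0, move +1, go to s1
s1 | .00[1]111110   read 1 → write 0, move +1, go to s1
s1 | .000[1]11110   read 1 → write 0, move +1, go to s1
s1 | .0000[1]1110   read 1 → write 0, move +1, go to s1
s1 | .00000[1]110   read 1 → write 0, move +1, go to s1
s1 | .000000[1]10
After 24 steps: state s1, head at 4, tape 000000110.

state s1, head at 4, tape 000000110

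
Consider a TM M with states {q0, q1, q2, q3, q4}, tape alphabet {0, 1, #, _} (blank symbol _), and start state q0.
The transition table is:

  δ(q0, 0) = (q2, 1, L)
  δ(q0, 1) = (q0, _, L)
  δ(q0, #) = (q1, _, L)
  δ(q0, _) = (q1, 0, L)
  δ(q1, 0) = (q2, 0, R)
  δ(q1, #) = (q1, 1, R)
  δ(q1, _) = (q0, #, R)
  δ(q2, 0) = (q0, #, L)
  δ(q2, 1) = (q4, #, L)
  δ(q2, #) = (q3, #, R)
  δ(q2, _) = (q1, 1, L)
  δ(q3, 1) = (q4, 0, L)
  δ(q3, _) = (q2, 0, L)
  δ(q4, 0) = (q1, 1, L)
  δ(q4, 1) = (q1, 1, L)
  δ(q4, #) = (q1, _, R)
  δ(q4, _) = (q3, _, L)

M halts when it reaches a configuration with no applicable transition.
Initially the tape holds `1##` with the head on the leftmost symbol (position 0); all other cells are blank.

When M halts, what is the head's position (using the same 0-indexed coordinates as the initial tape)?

q0 | ___[1]##   read 1 → write _, move L, go to q0
q0 | __[_]_##   read _ → write 0, move L, go to q1
q1 | _[_]0_##   read _ → write #, move R, go to q0
q0 | _#[0]_##   read 0 → write 1, move L, go to q2
q2 | _[#]1_##   read # → write #, move R, go to q3
q3 | _#[1]_##   read 1 → write 0, move L, go to q4
q4 | _[#]0_##   read # → write _, move R, go to q1
q1 | __[0]_##   read 0 → write 0, move R, go to q2
q2 | __0[_]##   read _ → write 1, move L, go to q1
q1 | __[0]1##   read 0 → write 0, move R, go to q2
q2 | __0[1]##   read 1 → write #, move L, go to q4
q4 | __[0]###   read 0 → write 1, move L, go to q1
q1 | _[_]1###   read _ → write #, move R, go to q0
q0 | _#[1]###   read 1 → write _, move L, go to q0
q0 | _[#]_###   read # → write _, move L, go to q1
q1 | [_]__###   read _ → write #, move R, go to q0
q0 | #[_]_###   read _ → write 0, move L, go to q1
q1 | [#]0_###   read # → write 1, move R, go to q1
q1 | 1[0]_###   read 0 → write 0, move R, go to q2
q2 | 10[_]###   read _ → write 1, move L, go to q1
q1 | 1[0]1###   read 0 → write 0, move R, go to q2
q2 | 10[1]###   read 1 → write #, move L, go to q4
q4 | 1[0]####   read 0 → write 1, move L, go to q1
q1 | [1]1####
At halt the head is at cell -3.

-3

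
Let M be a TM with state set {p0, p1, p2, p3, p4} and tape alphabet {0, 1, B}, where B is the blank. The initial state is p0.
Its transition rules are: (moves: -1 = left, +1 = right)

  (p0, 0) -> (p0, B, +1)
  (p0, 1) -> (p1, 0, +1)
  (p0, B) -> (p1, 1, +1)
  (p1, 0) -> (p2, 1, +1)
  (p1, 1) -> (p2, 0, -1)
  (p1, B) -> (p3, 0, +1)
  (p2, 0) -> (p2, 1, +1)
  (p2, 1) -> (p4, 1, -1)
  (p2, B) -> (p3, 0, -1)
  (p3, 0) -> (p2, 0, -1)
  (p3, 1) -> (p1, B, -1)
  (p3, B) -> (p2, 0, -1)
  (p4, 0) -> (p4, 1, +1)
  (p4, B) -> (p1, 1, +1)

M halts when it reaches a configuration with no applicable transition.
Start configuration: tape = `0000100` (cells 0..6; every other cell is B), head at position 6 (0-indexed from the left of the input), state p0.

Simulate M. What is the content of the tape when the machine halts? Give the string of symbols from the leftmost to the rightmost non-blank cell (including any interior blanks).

p0 | 000010[0]BBBB   read 0 → write B, move +1, go to p0
p0 | 000010B[B]BBB   read B → write 1, move +1, go to p1
p1 | 000010B1[B]BB   read B → write 0, move +1, go to p3
p3 | 000010B10[B]B   read B → write 0, move -1, go to p2
p2 | 000010B1[0]0B   read 0 → write 1, move +1, go to p2
p2 | 000010B11[0]B   read 0 → write 1, move +1, go to p2
p2 | 000010B111[B]   read B → write 0, move -1, go to p3
p3 | 000010B11[1]0   read 1 → write B, move -1, go to p1
p1 | 000010B1[1]B0   read 1 → write 0, move -1, go to p2
p2 | 000010B[1]0B0   read 1 → write 1, move -1, go to p4
p4 | 000010[B]10B0   read B → write 1, move +1, go to p1
p1 | 0000101[1]0B0   read 1 → write 0, move -1, go to p2
p2 | 000010[1]00B0   read 1 → write 1, move -1, go to p4
p4 | 00001[0]100B0   read 0 → write 1, move +1, go to p4
p4 | 000011[1]00B0
The non-blank tape span at halt is 000011100B0.

000011100B0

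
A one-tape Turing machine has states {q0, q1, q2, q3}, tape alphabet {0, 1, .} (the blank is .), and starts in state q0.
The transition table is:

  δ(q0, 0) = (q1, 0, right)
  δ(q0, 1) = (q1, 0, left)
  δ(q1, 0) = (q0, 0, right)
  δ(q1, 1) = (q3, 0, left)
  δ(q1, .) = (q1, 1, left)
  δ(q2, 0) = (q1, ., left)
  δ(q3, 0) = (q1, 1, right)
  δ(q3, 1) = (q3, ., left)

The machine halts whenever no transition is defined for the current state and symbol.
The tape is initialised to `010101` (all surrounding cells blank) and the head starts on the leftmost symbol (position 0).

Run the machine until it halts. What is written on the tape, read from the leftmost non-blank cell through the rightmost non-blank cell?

state=q0 head=0 tape=[0]10101.   (q0,0)→(q1,0,right)
state=q1 head=1 tape=0[1]0101.   (q1,1)→(q3,0,left)
state=q3 head=0 tape=[0]00101.   (q3,0)→(q1,1,right)
state=q1 head=1 tape=1[0]0101.   (q1,0)→(q0,0,right)
state=q0 head=2 tape=10[0]101.   (q0,0)→(q1,0,right)
state=q1 head=3 tape=100[1]01.   (q1,1)→(q3,0,left)
state=q3 head=2 tape=10[0]001.   (q3,0)→(q1,1,right)
state=q1 head=3 tape=101[0]01.   (q1,0)→(q0,0,right)
state=q0 head=4 tape=1010[0]1.   (q0,0)→(q1,0,right)
state=q1 head=5 tape=10100[1].   (q1,1)→(q3,0,left)
state=q3 head=4 tape=1010[0]0.   (q3,0)→(q1,1,right)
state=q1 head=5 tape=10101[0].   (q1,0)→(q0,0,right)
state=q0 head=6 tape=101010[.]
The non-blank tape span at halt is 101010.

101010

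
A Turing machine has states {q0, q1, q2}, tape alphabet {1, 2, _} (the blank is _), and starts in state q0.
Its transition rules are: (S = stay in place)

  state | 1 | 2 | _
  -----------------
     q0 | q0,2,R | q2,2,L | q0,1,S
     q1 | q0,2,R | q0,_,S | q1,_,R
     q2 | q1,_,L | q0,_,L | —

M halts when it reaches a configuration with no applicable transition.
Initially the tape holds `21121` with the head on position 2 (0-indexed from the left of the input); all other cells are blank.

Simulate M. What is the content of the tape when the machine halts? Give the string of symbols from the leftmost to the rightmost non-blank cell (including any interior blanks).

state=q0 head=2 tape=__21[1]21   (q0,1)→(q0,2,R)
state=q0 head=3 tape=__212[2]1   (q0,2)→(q2,2,L)
state=q2 head=2 tape=__21[2]21   (q2,2)→(q0,_,L)
state=q0 head=1 tape=__2[1]_21   (q0,1)→(q0,2,R)
state=q0 head=2 tape=__22[_]21   (q0,_)→(q0,1,S)
state=q0 head=2 tape=__22[1]21   (q0,1)→(q0,2,R)
state=q0 head=3 tape=__222[2]1   (q0,2)→(q2,2,L)
state=q2 head=2 tape=__22[2]21   (q2,2)→(q0,_,L)
state=q0 head=1 tape=__2[2]_21   (q0,2)→(q2,2,L)
state=q2 head=0 tape=__[2]2_21   (q2,2)→(q0,_,L)
state=q0 head=-1 tape=_[_]_2_21   (q0,_)→(q0,1,S)
state=q0 head=-1 tape=_[1]_2_21   (q0,1)→(q0,2,R)
state=q0 head=0 tape=_2[_]2_21   (q0,_)→(q0,1,S)
state=q0 head=0 tape=_2[1]2_21   (q0,1)→(q0,2,R)
state=q0 head=1 tape=_22[2]_21   (q0,2)→(q2,2,L)
state=q2 head=0 tape=_2[2]2_21   (q2,2)→(q0,_,L)
state=q0 head=-1 tape=_[2]_2_21   (q0,2)→(q2,2,L)
state=q2 head=-2 tape=[_]2_2_21
The non-blank tape span at halt is 2_2_21.

2_2_21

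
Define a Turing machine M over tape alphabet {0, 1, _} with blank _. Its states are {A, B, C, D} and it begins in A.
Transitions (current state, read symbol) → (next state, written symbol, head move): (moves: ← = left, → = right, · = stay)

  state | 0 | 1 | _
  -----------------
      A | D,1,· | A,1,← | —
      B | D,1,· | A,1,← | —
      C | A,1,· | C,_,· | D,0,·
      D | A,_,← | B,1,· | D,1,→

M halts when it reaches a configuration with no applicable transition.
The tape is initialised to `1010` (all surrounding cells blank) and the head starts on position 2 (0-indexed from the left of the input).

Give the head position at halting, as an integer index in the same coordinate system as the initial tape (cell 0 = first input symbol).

state=A head=2 tape=_10[1]0   (A,1)→(A,1,←)
state=A head=1 tape=_1[0]10   (A,0)→(D,1,·)
state=D head=1 tape=_1[1]10   (D,1)→(B,1,·)
state=B head=1 tape=_1[1]10   (B,1)→(A,1,←)
state=A head=0 tape=_[1]110   (A,1)→(A,1,←)
state=A head=-1 tape=[_]1110
At halt the head is at cell -1.

-1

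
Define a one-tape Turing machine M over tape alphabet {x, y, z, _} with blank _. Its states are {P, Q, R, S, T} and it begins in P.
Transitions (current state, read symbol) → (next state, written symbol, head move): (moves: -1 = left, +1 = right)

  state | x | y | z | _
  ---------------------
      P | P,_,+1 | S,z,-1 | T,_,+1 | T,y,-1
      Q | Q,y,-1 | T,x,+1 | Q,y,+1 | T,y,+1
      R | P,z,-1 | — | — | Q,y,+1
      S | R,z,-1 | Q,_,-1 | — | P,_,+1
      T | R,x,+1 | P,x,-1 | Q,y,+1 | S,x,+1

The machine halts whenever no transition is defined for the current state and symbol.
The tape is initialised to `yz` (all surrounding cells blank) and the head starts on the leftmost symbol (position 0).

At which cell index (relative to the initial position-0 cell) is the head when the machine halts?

state=P head=0 tape=_[y]z______   (P,y)→(S,z,-1)
state=S head=-1 tape=[_]zz______   (S,_)→(P,_,+1)
state=P head=0 tape=_[z]z______   (P,z)→(T,_,+1)
state=T head=1 tape=__[z]______   (T,z)→(Q,y,+1)
state=Q head=2 tape=__y[_]_____   (Q,_)→(T,y,+1)
state=T head=3 tape=__yy[_]____   (T,_)→(S,x,+1)
state=S head=4 tape=__yyx[_]___   (S,_)→(P,_,+1)
state=P head=5 tape=__yyx_[_]__   (P,_)→(T,y,-1)
state=T head=4 tape=__yyx[_]y__   (T,_)→(S,x,+1)
state=S head=5 tape=__yyxx[y]__   (S,y)→(Q,_,-1)
state=Q head=4 tape=__yyx[x]___   (Q,x)→(Q,y,-1)
state=Q head=3 tape=__yy[x]y___   (Q,x)→(Q,y,-1)
state=Q head=2 tape=__y[y]yy___   (Q,y)→(T,x,+1)
state=T head=3 tape=__yx[y]y___   (T,y)→(P,x,-1)
state=P head=2 tape=__y[x]xy___   (P,x)→(P,_,+1)
state=P head=3 tape=__y_[x]y___   (P,x)→(P,_,+1)
state=P head=4 tape=__y__[y]___   (P,y)→(S,z,-1)
state=S head=3 tape=__y_[_]z___   (S,_)→(P,_,+1)
state=P head=4 tape=__y__[z]___   (P,z)→(T,_,+1)
state=T head=5 tape=__y___[_]__   (T,_)→(S,x,+1)
state=S head=6 tape=__y___x[_]_   (S,_)→(P,_,+1)
state=P head=7 tape=__y___x_[_]   (P,_)→(T,y,-1)
state=T head=6 tape=__y___x[_]y   (T,_)→(S,x,+1)
state=S head=7 tape=__y___xx[y]   (S,y)→(Q,_,-1)
state=Q head=6 tape=__y___x[x]_   (Q,x)→(Q,y,-1)
state=Q head=5 tape=__y___[x]y_   (Q,x)→(Q,y,-1)
state=Q head=4 tape=__y__[_]yy_   (Q,_)→(T,y,+1)
state=T head=5 tape=__y__y[y]y_   (T,y)→(P,x,-1)
state=P head=4 tape=__y__[y]xy_   (P,y)→(S,z,-1)
state=S head=3 tape=__y_[_]zxy_   (S,_)→(P,_,+1)
state=P head=4 tape=__y__[z]xy_   (P,z)→(T,_,+1)
state=T head=5 tape=__y___[x]y_   (T,x)→(R,x,+1)
state=R head=6 tape=__y___x[y]_
At halt the head is at cell 6.

6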